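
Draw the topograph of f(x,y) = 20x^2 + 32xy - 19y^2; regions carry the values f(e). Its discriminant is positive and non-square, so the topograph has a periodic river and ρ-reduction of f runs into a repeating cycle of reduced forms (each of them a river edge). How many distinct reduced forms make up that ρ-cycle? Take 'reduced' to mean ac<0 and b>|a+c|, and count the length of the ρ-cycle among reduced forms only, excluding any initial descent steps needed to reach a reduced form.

D = 2544, ⌊√D⌋ = 50
river: ρ → (-19,44,8)
river: ρ → (8,36,-39)
river: ρ → (-39,42,5)
river: ρ → (5,48,-12)
river: ρ → (-12,48,5)
river: ρ → (5,42,-39)
river: ρ → (-39,36,8)
river: ρ → (8,44,-19)
river: ρ → (-19,32,20)
river: ρ → (20,48,-3)
river: ρ → (-3,48,20)
river: ρ → (20,32,-19)
ρ-cycle length = 12 (tail of 0 descent steps not counted)

12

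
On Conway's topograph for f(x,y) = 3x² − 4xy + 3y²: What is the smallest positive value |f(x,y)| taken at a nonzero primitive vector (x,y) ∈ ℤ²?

translate: b→2 (≡-4 mod 6), so (3,-4,3)→(3,2,2)
flip: (3,2,2)→(2,-2,3)
translate: b→2 (≡-2 mod 4), so (2,-2,3)→(2,2,3)
reduced (well bottom): (2,2,3) with a≤c, −a<b≤a
well minimum = a = 2

2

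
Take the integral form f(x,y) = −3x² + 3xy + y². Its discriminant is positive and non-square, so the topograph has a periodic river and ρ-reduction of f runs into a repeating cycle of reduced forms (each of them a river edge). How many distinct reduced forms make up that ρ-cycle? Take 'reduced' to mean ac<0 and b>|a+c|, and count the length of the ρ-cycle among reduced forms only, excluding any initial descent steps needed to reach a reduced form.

D = 21, ⌊√D⌋ = 4
river: ρ → (1,3,-3)
river: ρ → (-3,3,1)
ρ-cycle length = 2 (tail of 0 descent steps not counted)

2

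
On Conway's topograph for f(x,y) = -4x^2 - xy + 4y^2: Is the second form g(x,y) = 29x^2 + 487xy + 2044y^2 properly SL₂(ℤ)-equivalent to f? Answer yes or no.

D₁ = 65, D₂ = 65
river cycle of f (length 6): (4, 1, -4), (-4, 7, 1), (1, 7, -4), (-4, 1, 4), (4, 7, -1), (-1, 7, 4)
river cycle of g (length 6): (4, 1, -4), (-4, 7, 1), (1, 7, -4), (-4, 1, 4), (4, 7, -1), (-1, 7, 4)
cycles coincide ⇒ equivalent

yes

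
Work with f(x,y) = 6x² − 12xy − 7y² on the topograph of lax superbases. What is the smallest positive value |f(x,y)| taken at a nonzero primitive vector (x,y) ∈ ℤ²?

descent: ρ → (-7,12,6)  [lands on river]
river: ρ → (6,12,-7)
river: ρ → (-7,16,2)
river: ρ → (2,16,-7)
closes: descent 1, river 4
min |a| on river = 2

2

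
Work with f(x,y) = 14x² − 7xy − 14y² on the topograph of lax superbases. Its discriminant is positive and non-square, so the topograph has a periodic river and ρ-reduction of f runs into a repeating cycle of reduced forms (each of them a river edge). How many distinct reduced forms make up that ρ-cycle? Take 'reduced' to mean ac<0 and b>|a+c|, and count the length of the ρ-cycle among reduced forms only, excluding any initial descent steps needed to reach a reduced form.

D = 833, ⌊√D⌋ = 28
descent: ρ → (-14,7,14)  [lands on river]
river: ρ → (14,21,-7)
river: ρ → (-7,21,14)
river: ρ → (14,7,-14)
river: ρ → (-14,21,7)
river: ρ → (7,21,-14)
ρ-cycle length = 6 (tail of 1 descent step not counted)

6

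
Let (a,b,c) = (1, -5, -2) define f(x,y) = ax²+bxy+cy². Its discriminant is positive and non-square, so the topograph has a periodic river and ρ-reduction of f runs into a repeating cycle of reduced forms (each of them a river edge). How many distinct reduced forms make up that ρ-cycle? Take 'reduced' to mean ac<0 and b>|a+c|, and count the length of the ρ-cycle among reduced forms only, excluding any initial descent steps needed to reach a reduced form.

D = 33, ⌊√D⌋ = 5
descent: ρ → (-2,5,1)  [lands on river]
river: ρ → (1,5,-2)
river: ρ → (-2,3,3)
river: ρ → (3,3,-2)
ρ-cycle length = 4 (tail of 1 descent step not counted)

4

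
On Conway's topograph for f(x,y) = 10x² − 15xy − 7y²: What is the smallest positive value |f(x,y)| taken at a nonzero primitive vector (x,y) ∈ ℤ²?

descent: ρ → (-7,15,10)  [lands on river]
river: ρ → (10,5,-12)
river: ρ → (-12,19,3)
river: ρ → (3,17,-18)
river: ρ → (-18,19,2)
river: ρ → (2,21,-8)
river: ρ → (-8,11,12)
river: ρ → (12,13,-7)
closes: descent 1, river 8
min |a| on river = 2

2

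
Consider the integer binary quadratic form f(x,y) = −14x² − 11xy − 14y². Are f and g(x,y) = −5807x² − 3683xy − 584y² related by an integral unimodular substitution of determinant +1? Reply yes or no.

D₁ = -663, D₂ = -663
f is negative-definite; reduce −f:
−f: reduced (well bottom): (14,11,14) with a≤c, −a<b≤a
flip sign back: reduced form of f is (-14,-11,-14)
g is negative-definite; reduce −g:
−g: flip: (5807,3683,584)→(584,-3683,5807)
−g: translate: b→-179 (≡-3683 mod 1168), so (584,-3683,5807)→(584,-179,14)
−g: flip: (584,-179,14)→(14,179,584)
−g: translate: b→11 (≡179 mod 28), so (14,179,584)→(14,11,14)
−g: reduced (well bottom): (14,11,14) with a≤c, −a<b≤a
flip sign back: reduced form of g is (-14,-11,-14)
reduced forms (-14, -11, -14) vs (-14, -11, -14) ⇒ equivalent

yes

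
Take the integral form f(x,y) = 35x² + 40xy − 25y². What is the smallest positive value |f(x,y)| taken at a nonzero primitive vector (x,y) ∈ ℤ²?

river: ρ → (-25,60,15)
river: ρ → (15,60,-25)
river: ρ → (-25,40,35)
river: ρ → (35,30,-30)
river: ρ → (-30,30,35)
river: ρ → (35,40,-25)
closes: descent 0, river 6
min |a| on river = 15

15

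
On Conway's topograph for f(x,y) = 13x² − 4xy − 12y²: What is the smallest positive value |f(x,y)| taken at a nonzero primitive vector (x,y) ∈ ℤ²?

descent: ρ → (-12,4,13)  [lands on river]
river: ρ → (13,22,-3)
river: ρ → (-3,20,20)
river: ρ → (20,20,-3)
river: ρ → (-3,22,13)
river: ρ → (13,4,-12)
river: ρ → (-12,20,5)
river: ρ → (5,20,-12)
closes: descent 1, river 8
min |a| on river = 3

3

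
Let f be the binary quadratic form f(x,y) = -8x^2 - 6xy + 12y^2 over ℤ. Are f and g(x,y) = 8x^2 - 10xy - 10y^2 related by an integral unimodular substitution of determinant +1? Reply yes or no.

D₁ = 420, D₂ = 420
river cycle of f (length 6): (12, 6, -8), (-8, 10, 10), (10, 10, -8), (-8, 6, 12), (12, 18, -2), (-2, 18, 12)
river cycle of g (length 6): (-10, 10, 8), (8, 6, -12), (-12, 18, 2), (2, 18, -12), (-12, 6, 8), (8, 10, -10)
cycles differ ⇒ inequivalent

no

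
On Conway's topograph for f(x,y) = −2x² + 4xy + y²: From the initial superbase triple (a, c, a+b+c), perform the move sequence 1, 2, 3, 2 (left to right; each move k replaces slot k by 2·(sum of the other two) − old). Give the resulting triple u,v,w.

start (-2,1,3) = (f(1,0),f(0,1),f(1,1))
replace slot 1: 2·(1+3) − (-2) = 10 → (10,1,3)
replace slot 2: 2·(10+3) − 1 = 25 → (10,25,3)
replace slot 3: 2·(10+25) − 3 = 67 → (10,25,67)
replace slot 2: 2·(10+67) − 25 = 129 → (10,129,67)

10,129,67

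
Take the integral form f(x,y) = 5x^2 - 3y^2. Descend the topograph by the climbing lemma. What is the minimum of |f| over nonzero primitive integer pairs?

descent: ρ → (-3,6,2)  [lands on river]
river: ρ → (2,6,-3)
closes: descent 1, river 2
min |a| on river = 2

2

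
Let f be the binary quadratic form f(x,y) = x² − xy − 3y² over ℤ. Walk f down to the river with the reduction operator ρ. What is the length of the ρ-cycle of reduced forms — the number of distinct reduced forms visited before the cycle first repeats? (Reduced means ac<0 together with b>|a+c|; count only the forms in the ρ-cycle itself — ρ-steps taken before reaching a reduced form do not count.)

D = 13, ⌊√D⌋ = 3
descent: ρ → (-3,1,1)
descent: ρ → (1,3,-1)  [lands on river]
river: ρ → (-1,3,1)
ρ-cycle length = 2 (tail of 2 descent steps not counted)

2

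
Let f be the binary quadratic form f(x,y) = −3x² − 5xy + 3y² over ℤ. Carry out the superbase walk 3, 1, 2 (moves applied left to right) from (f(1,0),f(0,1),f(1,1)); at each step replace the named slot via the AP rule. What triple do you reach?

start (-3,3,-5) = (f(1,0),f(0,1),f(1,1))
replace slot 3: 2·((-3)+3) − (-5) = 5 → (-3,3,5)
replace slot 1: 2·(3+5) − (-3) = 19 → (19,3,5)
replace slot 2: 2·(19+5) − 3 = 45 → (19,45,5)

19,45,5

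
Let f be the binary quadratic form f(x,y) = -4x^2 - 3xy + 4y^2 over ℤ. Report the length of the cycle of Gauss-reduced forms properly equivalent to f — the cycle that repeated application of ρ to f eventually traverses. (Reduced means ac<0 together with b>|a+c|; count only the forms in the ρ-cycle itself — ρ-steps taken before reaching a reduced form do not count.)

D = 73, ⌊√D⌋ = 8
descent: ρ → (4,3,-4)  [lands on river]
river: ρ → (-4,5,3)
river: ρ → (3,7,-2)
river: ρ → (-2,5,6)
river: ρ → (6,7,-1)
river: ρ → (-1,7,6)
river: ρ → (6,5,-2)
river: ρ → (-2,7,3)
river: ρ → (3,5,-4)
river: ρ → (-4,3,4)
river: ρ → (4,5,-3)
river: ρ → (-3,7,2)
river: ρ → (2,5,-6)
river: ρ → (-6,7,1)
river: ρ → (1,7,-6)
river: ρ → (-6,5,2)
river: ρ → (2,7,-3)
river: ρ → (-3,5,4)
ρ-cycle length = 18 (tail of 1 descent step not counted)

18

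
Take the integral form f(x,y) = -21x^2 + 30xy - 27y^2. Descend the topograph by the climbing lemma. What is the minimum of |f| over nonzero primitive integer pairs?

translate: b→12 (≡-30 mod 42), so (21,-30,27)→(21,12,18)
flip: (21,12,18)→(18,-12,21)
reduced (well bottom): (18,-12,21) with a≤c, −a<b≤a
well minimum |f| = |-18| = 18 (negative-definite)

18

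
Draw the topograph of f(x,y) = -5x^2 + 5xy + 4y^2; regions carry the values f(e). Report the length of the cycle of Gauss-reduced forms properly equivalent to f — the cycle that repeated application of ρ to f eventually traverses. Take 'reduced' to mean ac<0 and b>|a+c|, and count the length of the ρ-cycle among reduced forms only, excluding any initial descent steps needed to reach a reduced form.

D = 105, ⌊√D⌋ = 10
river: ρ → (4,3,-6)
river: ρ → (-6,9,1)
river: ρ → (1,9,-6)
river: ρ → (-6,3,4)
river: ρ → (4,5,-5)
river: ρ → (-5,5,4)
ρ-cycle length = 6 (tail of 0 descent steps not counted)

6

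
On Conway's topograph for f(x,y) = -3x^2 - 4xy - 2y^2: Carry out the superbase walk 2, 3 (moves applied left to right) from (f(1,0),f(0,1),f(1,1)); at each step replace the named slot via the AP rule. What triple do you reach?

start (-3,-2,-9) = (f(1,0),f(0,1),f(1,1))
replace slot 2: 2·((-3)+(-9)) − (-2) = -22 → (-3,-22,-9)
replace slot 3: 2·((-3)+(-22)) − (-9) = -41 → (-3,-22,-41)

-3,-22,-41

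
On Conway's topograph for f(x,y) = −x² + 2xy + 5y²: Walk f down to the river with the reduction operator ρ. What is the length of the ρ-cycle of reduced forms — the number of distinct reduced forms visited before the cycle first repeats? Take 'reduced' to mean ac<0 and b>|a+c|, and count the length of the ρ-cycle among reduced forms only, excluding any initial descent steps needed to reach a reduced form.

D = 24, ⌊√D⌋ = 4
descent: ρ → (5,-2,-1)
descent: ρ → (-1,4,2)  [lands on river]
river: ρ → (2,4,-1)
ρ-cycle length = 2 (tail of 2 descent steps not counted)

2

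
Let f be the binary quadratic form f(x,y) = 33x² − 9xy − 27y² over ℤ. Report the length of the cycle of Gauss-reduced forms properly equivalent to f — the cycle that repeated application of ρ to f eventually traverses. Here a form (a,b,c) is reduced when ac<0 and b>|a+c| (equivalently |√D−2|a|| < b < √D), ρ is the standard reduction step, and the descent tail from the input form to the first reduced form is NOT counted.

D = 3645, ⌊√D⌋ = 60
descent: ρ → (-27,9,33)  [lands on river]
river: ρ → (33,57,-3)
river: ρ → (-3,57,33)
river: ρ → (33,9,-27)
river: ρ → (-27,45,15)
river: ρ → (15,45,-27)
ρ-cycle length = 6 (tail of 1 descent step not counted)

6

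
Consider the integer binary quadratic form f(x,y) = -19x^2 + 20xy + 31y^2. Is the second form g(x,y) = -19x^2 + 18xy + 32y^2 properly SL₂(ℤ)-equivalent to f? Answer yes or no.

D₁ = 2756, D₂ = 2756
river cycle of f (length 6): (31, 42, -8), (-8, 38, 41), (41, 44, -5), (-5, 46, 32), (32, 18, -19), (-19, 20, 31)
river cycle of g (length 6): (32, 46, -5), (-5, 44, 41), (41, 38, -8), (-8, 42, 31), (31, 20, -19), (-19, 18, 32)
cycles differ ⇒ inequivalent

no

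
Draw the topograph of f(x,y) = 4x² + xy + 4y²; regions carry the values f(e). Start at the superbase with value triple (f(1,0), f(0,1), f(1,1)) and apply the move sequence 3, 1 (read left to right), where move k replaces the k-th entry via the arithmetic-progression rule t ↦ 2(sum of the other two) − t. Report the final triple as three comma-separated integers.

start (4,4,9) = (f(1,0),f(0,1),f(1,1))
replace slot 3: 2·(4+4) − 9 = 7 → (4,4,7)
replace slot 1: 2·(4+7) − 4 = 18 → (18,4,7)

18,4,7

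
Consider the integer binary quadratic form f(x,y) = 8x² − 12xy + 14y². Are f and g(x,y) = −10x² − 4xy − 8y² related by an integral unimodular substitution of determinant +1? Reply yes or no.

D₁ = -304, D₂ = -304
f: translate: b→4 (≡-12 mod 16), so (8,-12,14)→(8,4,10)
f: reduced (well bottom): (8,4,10) with a≤c, −a<b≤a
g is negative-definite; reduce −g:
−g: flip: (10,4,8)→(8,-4,10)
−g: reduced (well bottom): (8,-4,10) with a≤c, −a<b≤a
flip sign back: reduced form of g is (-8,4,-10)
reduced forms (8, 4, 10) vs (-8, 4, -10) ⇒ inequivalent

no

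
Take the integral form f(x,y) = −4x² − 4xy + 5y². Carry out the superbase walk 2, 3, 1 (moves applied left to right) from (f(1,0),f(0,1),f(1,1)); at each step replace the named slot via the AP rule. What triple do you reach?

start (-4,5,-3) = (f(1,0),f(0,1),f(1,1))
replace slot 2: 2·((-4)+(-3)) − 5 = -19 → (-4,-19,-3)
replace slot 3: 2·((-4)+(-19)) − (-3) = -43 → (-4,-19,-43)
replace slot 1: 2·((-19)+(-43)) − (-4) = -120 → (-120,-19,-43)

-120,-19,-43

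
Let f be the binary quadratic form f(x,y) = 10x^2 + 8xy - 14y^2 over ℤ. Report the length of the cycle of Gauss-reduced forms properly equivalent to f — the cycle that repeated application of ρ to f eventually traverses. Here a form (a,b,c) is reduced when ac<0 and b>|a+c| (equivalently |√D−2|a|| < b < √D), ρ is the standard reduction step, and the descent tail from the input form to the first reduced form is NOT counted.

D = 624, ⌊√D⌋ = 24
river: ρ → (-14,20,4)
river: ρ → (4,20,-14)
river: ρ → (-14,8,10)
river: ρ → (10,12,-12)
river: ρ → (-12,12,10)
river: ρ → (10,8,-14)
ρ-cycle length = 6 (tail of 0 descent steps not counted)

6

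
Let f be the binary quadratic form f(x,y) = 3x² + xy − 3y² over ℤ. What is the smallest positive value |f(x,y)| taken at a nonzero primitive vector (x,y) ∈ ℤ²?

river: ρ → (-3,5,1)
river: ρ → (1,5,-3)
river: ρ → (-3,1,3)
river: ρ → (3,5,-1)
river: ρ → (-1,5,3)
river: ρ → (3,1,-3)
closes: descent 0, river 6
min |a| on river = 1

1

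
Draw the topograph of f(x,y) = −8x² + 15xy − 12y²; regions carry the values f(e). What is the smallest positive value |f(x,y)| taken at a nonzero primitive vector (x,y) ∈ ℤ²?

translate: b→1 (≡-15 mod 16), so (8,-15,12)→(8,1,5)
flip: (8,1,5)→(5,-1,8)
reduced (well bottom): (5,-1,8) with a≤c, −a<b≤a
well minimum |f| = |-5| = 5 (negative-definite)

5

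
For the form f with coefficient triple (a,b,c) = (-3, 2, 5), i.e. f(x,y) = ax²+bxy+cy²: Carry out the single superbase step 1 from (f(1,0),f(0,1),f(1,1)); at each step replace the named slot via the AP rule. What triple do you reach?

start (-3,5,4) = (f(1,0),f(0,1),f(1,1))
replace slot 1: 2·(5+4) − (-3) = 21 → (21,5,4)

21,5,4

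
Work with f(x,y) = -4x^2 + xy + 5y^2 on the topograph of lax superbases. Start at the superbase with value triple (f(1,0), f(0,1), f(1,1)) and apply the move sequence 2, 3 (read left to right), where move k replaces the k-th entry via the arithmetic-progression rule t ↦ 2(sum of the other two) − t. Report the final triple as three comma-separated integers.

start (-4,5,2) = (f(1,0),f(0,1),f(1,1))
replace slot 2: 2·((-4)+2) − 5 = -9 → (-4,-9,2)
replace slot 3: 2·((-4)+(-9)) − 2 = -28 → (-4,-9,-28)

-4,-9,-28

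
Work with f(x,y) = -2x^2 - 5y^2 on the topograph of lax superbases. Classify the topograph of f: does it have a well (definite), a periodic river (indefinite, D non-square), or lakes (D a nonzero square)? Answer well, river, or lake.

D = b²−4ac = 0² − 4·(-2)·(-5) = -40
D < 0 ⇒ definite ⇒ every region one sign ⇒ single well

well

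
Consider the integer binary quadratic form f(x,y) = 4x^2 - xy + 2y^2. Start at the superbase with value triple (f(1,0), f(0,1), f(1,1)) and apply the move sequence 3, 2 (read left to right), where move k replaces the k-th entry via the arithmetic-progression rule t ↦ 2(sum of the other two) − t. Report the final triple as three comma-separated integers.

start (4,2,5) = (f(1,0),f(0,1),f(1,1))
replace slot 3: 2·(4+2) − 5 = 7 → (4,2,7)
replace slot 2: 2·(4+7) − 2 = 20 → (4,20,7)

4,20,7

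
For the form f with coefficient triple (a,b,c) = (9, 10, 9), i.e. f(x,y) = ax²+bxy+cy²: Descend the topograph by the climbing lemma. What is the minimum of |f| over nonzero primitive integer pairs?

translate: b→-8 (≡10 mod 18), so (9,10,9)→(9,-8,8)
flip: (9,-8,8)→(8,8,9)
reduced (well bottom): (8,8,9) with a≤c, −a<b≤a
well minimum = a = 8

8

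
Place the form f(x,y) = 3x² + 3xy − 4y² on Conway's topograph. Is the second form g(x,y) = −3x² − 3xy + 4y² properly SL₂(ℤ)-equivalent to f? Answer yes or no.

D₁ = 57, D₂ = 57
river cycle of f (length 6): (-4, 5, 2), (2, 7, -1), (-1, 7, 2), (2, 5, -4), (-4, 3, 3), (3, 3, -4)
river cycle of g (length 6): (4, 3, -3), (-3, 3, 4), (4, 5, -2), (-2, 7, 1), (1, 7, -2), (-2, 5, 4)
cycles differ ⇒ inequivalent

no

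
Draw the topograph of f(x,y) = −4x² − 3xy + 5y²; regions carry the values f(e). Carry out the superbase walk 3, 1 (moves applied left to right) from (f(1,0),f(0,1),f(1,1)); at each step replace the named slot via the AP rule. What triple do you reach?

start (-4,5,-2) = (f(1,0),f(0,1),f(1,1))
replace slot 3: 2·((-4)+5) − (-2) = 4 → (-4,5,4)
replace slot 1: 2·(5+4) − (-4) = 22 → (22,5,4)

22,5,4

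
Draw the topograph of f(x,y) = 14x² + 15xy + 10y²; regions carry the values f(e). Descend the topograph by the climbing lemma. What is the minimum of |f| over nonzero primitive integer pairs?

translate: b→-13 (≡15 mod 28), so (14,15,10)→(14,-13,9)
flip: (14,-13,9)→(9,13,14)
translate: b→-5 (≡13 mod 18), so (9,13,14)→(9,-5,10)
reduced (well bottom): (9,-5,10) with a≤c, −a<b≤a
well minimum = a = 9

9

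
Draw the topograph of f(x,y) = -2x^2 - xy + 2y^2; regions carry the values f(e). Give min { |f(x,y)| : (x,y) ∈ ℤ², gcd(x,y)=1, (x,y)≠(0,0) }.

descent: ρ → (2,1,-2)  [lands on river]
river: ρ → (-2,3,1)
river: ρ → (1,3,-2)
river: ρ → (-2,1,2)
river: ρ → (2,3,-1)
river: ρ → (-1,3,2)
closes: descent 1, river 6
min |a| on river = 1

1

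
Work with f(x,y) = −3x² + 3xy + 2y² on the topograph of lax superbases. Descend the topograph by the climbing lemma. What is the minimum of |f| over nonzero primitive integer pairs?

river: ρ → (2,5,-1)
river: ρ → (-1,5,2)
river: ρ → (2,3,-3)
river: ρ → (-3,3,2)
closes: descent 0, river 4
min |a| on river = 1

1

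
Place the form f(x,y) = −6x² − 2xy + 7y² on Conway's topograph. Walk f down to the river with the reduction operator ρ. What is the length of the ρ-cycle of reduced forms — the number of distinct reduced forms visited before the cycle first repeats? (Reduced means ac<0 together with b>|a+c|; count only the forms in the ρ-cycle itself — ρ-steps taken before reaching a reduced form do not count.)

D = 172, ⌊√D⌋ = 13
descent: ρ → (7,2,-6)  [lands on river]
river: ρ → (-6,10,3)
river: ρ → (3,8,-9)
river: ρ → (-9,10,2)
river: ρ → (2,10,-9)
river: ρ → (-9,8,3)
river: ρ → (3,10,-6)
river: ρ → (-6,2,7)
river: ρ → (7,12,-1)
river: ρ → (-1,12,7)
ρ-cycle length = 10 (tail of 1 descent step not counted)

10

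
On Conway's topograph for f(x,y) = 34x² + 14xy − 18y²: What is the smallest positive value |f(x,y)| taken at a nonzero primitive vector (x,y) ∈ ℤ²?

descent: ρ → (-18,22,30)  [lands on river]
river: ρ → (30,38,-10)
river: ρ → (-10,42,22)
river: ρ → (22,46,-6)
river: ρ → (-6,50,6)
river: ρ → (6,46,-22)
river: ρ → (-22,42,10)
river: ρ → (10,38,-30)
river: ρ → (-30,22,18)
river: ρ → (18,50,-2)
river: ρ → (-2,50,18)
river: ρ → (18,22,-30)
river: ρ → (-30,38,10)
river: ρ → (10,42,-22)
river: ρ → (-22,46,6)
river: ρ → (6,50,-6)
river: ρ → (-6,46,22)
river: ρ → (22,42,-10)
river: ρ → (-10,38,30)
river: ρ → (30,22,-18)
river: ρ → (-18,50,2)
river: ρ → (2,50,-18)
closes: descent 1, river 22
min |a| on river = 2

2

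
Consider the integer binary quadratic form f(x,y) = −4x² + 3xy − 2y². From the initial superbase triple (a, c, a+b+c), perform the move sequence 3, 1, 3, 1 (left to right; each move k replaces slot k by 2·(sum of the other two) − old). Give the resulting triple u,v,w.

start (-4,-2,-3) = (f(1,0),f(0,1),f(1,1))
replace slot 3: 2·((-4)+(-2)) − (-3) = -9 → (-4,-2,-9)
replace slot 1: 2·((-2)+(-9)) − (-4) = -18 → (-18,-2,-9)
replace slot 3: 2·((-18)+(-2)) − (-9) = -31 → (-18,-2,-31)
replace slot 1: 2·((-2)+(-31)) − (-18) = -48 → (-48,-2,-31)

-48,-2,-31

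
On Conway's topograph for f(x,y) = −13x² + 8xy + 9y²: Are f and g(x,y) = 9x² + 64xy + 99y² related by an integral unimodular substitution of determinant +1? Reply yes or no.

D₁ = 532, D₂ = 532
river cycle of f (length 16): (9, 10, -12), (-12, 14, 7), (7, 14, -12), (-12, 10, 9), (9, 8, -13), (-13, 18, 4), (4, 22, -3), (-3, 20, 11), (11, 2, -12), (-12, 22, 1), … (6 more)
river cycle of g (length 16): (9, 10, -12), (-12, 14, 7), (7, 14, -12), (-12, 10, 9), (9, 8, -13), (-13, 18, 4), (4, 22, -3), (-3, 20, 11), (11, 2, -12), (-12, 22, 1), … (6 more)
cycles coincide ⇒ equivalent

yes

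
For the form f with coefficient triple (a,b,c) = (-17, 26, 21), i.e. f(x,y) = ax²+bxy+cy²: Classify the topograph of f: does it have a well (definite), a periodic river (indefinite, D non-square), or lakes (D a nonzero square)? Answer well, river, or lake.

D = b²−4ac = 26² − 4·(-17)·21 = 2104
D > 0 non-square ⇒ indefinite ⇒ periodic river

river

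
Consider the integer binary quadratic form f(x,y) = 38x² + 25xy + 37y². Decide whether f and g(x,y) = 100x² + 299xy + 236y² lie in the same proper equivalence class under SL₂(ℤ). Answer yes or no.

D₁ = -4999, D₂ = -4999
f: flip: (38,25,37)→(37,-25,38)
f: reduced (well bottom): (37,-25,38) with a≤c, −a<b≤a
g: translate: b→99 (≡299 mod 200), so (100,299,236)→(100,99,37)
g: flip: (100,99,37)→(37,-99,100)
g: translate: b→-25 (≡-99 mod 74), so (37,-99,100)→(37,-25,38)
g: reduced (well bottom): (37,-25,38) with a≤c, −a<b≤a
reduced forms (37, -25, 38) vs (37, -25, 38) ⇒ equivalent

yes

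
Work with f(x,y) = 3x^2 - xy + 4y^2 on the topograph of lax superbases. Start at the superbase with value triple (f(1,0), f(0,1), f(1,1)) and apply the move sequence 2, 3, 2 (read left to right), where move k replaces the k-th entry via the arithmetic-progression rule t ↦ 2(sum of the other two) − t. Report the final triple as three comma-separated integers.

start (3,4,6) = (f(1,0),f(0,1),f(1,1))
replace slot 2: 2·(3+6) − 4 = 14 → (3,14,6)
replace slot 3: 2·(3+14) − 6 = 28 → (3,14,28)
replace slot 2: 2·(3+28) − 14 = 48 → (3,48,28)

3,48,28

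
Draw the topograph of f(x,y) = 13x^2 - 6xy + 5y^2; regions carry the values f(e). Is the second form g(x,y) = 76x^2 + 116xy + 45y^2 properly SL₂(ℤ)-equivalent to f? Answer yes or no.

D₁ = -224, D₂ = -224
f: flip: (13,-6,5)→(5,6,13)
f: translate: b→-4 (≡6 mod 10), so (5,6,13)→(5,-4,12)
f: reduced (well bottom): (5,-4,12) with a≤c, −a<b≤a
g: translate: b→-36 (≡116 mod 152), so (76,116,45)→(76,-36,5)
g: flip: (76,-36,5)→(5,36,76)
g: translate: b→-4 (≡36 mod 10), so (5,36,76)→(5,-4,12)
g: reduced (well bottom): (5,-4,12) with a≤c, −a<b≤a
reduced forms (5, -4, 12) vs (5, -4, 12) ⇒ equivalent

yes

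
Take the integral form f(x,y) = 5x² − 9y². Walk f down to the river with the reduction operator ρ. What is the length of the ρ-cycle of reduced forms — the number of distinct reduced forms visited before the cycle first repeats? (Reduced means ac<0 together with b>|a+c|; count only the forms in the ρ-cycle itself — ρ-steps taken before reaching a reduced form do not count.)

D = 180, ⌊√D⌋ = 13
descent: ρ → (-9,0,5)
descent: ρ → (5,10,-4)  [lands on river]
river: ρ → (-4,6,9)
river: ρ → (9,12,-1)
river: ρ → (-1,12,9)
river: ρ → (9,6,-4)
river: ρ → (-4,10,5)
ρ-cycle length = 6 (tail of 2 descent steps not counted)

6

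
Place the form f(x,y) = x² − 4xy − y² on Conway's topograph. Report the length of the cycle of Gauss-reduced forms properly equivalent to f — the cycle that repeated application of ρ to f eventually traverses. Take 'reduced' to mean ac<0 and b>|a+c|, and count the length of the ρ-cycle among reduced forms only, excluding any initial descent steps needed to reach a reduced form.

D = 20, ⌊√D⌋ = 4
descent: ρ → (-1,4,1)  [lands on river]
river: ρ → (1,4,-1)
ρ-cycle length = 2 (tail of 1 descent step not counted)

2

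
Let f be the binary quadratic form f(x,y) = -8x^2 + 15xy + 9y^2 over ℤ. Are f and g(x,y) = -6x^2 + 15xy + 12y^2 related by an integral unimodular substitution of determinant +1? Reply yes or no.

D₁ = 513, D₂ = 513
river cycle of f (length 16): (9, 21, -2), (-2, 19, 19), (19, 19, -2), (-2, 21, 9), (9, 15, -8), (-8, 17, 7), (7, 11, -14), (-14, 17, 4), (4, 15, -18), (-18, 21, 1), … (6 more)
river cycle of g (length 6): (12, 9, -9), (-9, 9, 12), (12, 15, -6), (-6, 21, 3), (3, 21, -6), (-6, 15, 12)
cycles differ ⇒ inequivalent

no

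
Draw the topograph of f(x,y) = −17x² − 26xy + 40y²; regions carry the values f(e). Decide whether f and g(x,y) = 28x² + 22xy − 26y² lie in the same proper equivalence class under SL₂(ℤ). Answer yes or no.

D₁ = 3396, D₂ = 3396
river cycle of f (length 30): (40, 26, -17), (-17, 42, 24), (24, 54, -5), (-5, 56, 13), (13, 48, -21), (-21, 36, 25), (25, 14, -32), (-32, 50, 7), (7, 48, -39), (-39, 30, 16), … (20 more)
river cycle of g (length 34): (-26, 30, 24), (24, 18, -32), (-32, 46, 10), (10, 54, -12), (-12, 42, 34), (34, 26, -20), (-20, 54, 6), (6, 54, -20), (-20, 26, 34), (34, 42, -12), … (24 more)
cycles differ ⇒ inequivalent

no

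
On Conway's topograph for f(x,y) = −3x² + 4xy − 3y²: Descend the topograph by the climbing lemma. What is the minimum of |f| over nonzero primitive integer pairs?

translate: b→2 (≡-4 mod 6), so (3,-4,3)→(3,2,2)
flip: (3,2,2)→(2,-2,3)
translate: b→2 (≡-2 mod 4), so (2,-2,3)→(2,2,3)
reduced (well bottom): (2,2,3) with a≤c, −a<b≤a
well minimum |f| = |-2| = 2 (negative-definite)

2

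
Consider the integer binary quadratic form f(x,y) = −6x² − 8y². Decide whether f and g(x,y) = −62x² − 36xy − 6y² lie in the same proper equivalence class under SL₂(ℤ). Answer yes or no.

D₁ = -192, D₂ = -192
f is negative-definite; reduce −f:
−f: reduced (well bottom): (6,0,8) with a≤c, −a<b≤a
flip sign back: reduced form of f is (-6,0,-8)
g is negative-definite; reduce −g:
−g: flip: (62,36,6)→(6,-36,62)
−g: translate: b→0 (≡-36 mod 12), so (6,-36,62)→(6,0,8)
−g: reduced (well bottom): (6,0,8) with a≤c, −a<b≤a
flip sign back: reduced form of g is (-6,0,-8)
reduced forms (-6, 0, -8) vs (-6, 0, -8) ⇒ equivalent

yes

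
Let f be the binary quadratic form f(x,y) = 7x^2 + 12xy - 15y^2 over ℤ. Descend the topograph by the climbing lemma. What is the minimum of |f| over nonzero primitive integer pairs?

river: ρ → (-15,18,4)
river: ρ → (4,22,-5)
river: ρ → (-5,18,12)
river: ρ → (12,6,-11)
river: ρ → (-11,16,7)
river: ρ → (7,12,-15)
closes: descent 0, river 6
min |a| on river = 4

4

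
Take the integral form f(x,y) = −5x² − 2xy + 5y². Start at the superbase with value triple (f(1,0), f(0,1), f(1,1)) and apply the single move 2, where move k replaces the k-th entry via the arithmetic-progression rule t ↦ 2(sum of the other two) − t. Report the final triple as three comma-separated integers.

start (-5,5,-2) = (f(1,0),f(0,1),f(1,1))
replace slot 2: 2·((-5)+(-2)) − 5 = -19 → (-5,-19,-2)

-5,-19,-2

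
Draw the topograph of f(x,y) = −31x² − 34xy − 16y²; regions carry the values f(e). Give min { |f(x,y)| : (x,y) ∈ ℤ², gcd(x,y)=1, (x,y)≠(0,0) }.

translate: b→-28 (≡34 mod 62), so (31,34,16)→(31,-28,13)
flip: (31,-28,13)→(13,28,31)
translate: b→2 (≡28 mod 26), so (13,28,31)→(13,2,16)
reduced (well bottom): (13,2,16) with a≤c, −a<b≤a
well minimum |f| = |-13| = 13 (negative-definite)

13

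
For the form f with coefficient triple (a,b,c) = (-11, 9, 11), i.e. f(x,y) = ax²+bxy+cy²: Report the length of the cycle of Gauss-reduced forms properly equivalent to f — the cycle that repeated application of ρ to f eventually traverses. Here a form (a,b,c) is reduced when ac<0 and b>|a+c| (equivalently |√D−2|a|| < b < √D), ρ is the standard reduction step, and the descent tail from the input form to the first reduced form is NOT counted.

D = 565, ⌊√D⌋ = 23
river: ρ → (11,13,-9)
river: ρ → (-9,23,1)
river: ρ → (1,23,-9)
river: ρ → (-9,13,11)
river: ρ → (11,9,-11)
river: ρ → (-11,13,9)
river: ρ → (9,23,-1)
river: ρ → (-1,23,9)
river: ρ → (9,13,-11)
river: ρ → (-11,9,11)
ρ-cycle length = 10 (tail of 0 descent steps not counted)

10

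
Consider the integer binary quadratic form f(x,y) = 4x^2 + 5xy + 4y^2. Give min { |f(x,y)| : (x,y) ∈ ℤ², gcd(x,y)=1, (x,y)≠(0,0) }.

translate: b→-3 (≡5 mod 8), so (4,5,4)→(4,-3,3)
flip: (4,-3,3)→(3,3,4)
reduced (well bottom): (3,3,4) with a≤c, −a<b≤a
well minimum = a = 3

3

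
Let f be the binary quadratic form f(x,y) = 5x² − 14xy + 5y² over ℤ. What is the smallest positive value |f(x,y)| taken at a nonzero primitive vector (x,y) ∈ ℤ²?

descent: ρ → (5,4,-4)  [lands on river]
river: ρ → (-4,4,5)
river: ρ → (5,6,-3)
river: ρ → (-3,6,5)
closes: descent 1, river 4
min |a| on river = 3

3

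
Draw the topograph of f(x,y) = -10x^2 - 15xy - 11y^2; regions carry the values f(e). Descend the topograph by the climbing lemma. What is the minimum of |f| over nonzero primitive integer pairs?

translate: b→-5 (≡15 mod 20), so (10,15,11)→(10,-5,6)
flip: (10,-5,6)→(6,5,10)
reduced (well bottom): (6,5,10) with a≤c, −a<b≤a
well minimum |f| = |-6| = 6 (negative-definite)

6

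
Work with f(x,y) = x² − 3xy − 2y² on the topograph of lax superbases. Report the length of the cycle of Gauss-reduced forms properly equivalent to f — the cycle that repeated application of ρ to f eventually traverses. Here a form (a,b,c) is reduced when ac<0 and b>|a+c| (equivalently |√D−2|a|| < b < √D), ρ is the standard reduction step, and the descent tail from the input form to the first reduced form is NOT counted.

D = 17, ⌊√D⌋ = 4
descent: ρ → (-2,3,1)  [lands on river]
river: ρ → (1,3,-2)
river: ρ → (-2,1,2)
river: ρ → (2,3,-1)
river: ρ → (-1,3,2)
river: ρ → (2,1,-2)
ρ-cycle length = 6 (tail of 1 descent step not counted)

6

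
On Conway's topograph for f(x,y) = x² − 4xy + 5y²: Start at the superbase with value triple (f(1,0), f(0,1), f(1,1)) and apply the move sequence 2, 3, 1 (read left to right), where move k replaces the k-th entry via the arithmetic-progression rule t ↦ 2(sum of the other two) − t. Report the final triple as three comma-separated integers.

start (1,5,2) = (f(1,0),f(0,1),f(1,1))
replace slot 2: 2·(1+2) − 5 = 1 → (1,1,2)
replace slot 3: 2·(1+1) − 2 = 2 → (1,1,2)
replace slot 1: 2·(1+2) − 1 = 5 → (5,1,2)

5,1,2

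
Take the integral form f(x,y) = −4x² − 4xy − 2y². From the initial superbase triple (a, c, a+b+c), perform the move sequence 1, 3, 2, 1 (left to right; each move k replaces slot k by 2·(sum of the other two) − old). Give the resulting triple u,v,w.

start (-4,-2,-10) = (f(1,0),f(0,1),f(1,1))
replace slot 1: 2·((-2)+(-10)) − (-4) = -20 → (-20,-2,-10)
replace slot 3: 2·((-20)+(-2)) − (-10) = -34 → (-20,-2,-34)
replace slot 2: 2·((-20)+(-34)) − (-2) = -106 → (-20,-106,-34)
replace slot 1: 2·((-106)+(-34)) − (-20) = -260 → (-260,-106,-34)

-260,-106,-34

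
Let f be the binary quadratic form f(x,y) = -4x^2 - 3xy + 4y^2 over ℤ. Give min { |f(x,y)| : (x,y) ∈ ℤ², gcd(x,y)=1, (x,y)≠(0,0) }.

descent: ρ → (4,3,-4)  [lands on river]
river: ρ → (-4,5,3)
river: ρ → (3,7,-2)
river: ρ → (-2,5,6)
river: ρ → (6,7,-1)
river: ρ → (-1,7,6)
river: ρ → (6,5,-2)
river: ρ → (-2,7,3)
river: ρ → (3,5,-4)
river: ρ → (-4,3,4)
river: ρ → (4,5,-3)
river: ρ → (-3,7,2)
river: ρ → (2,5,-6)
river: ρ → (-6,7,1)
river: ρ → (1,7,-6)
river: ρ → (-6,5,2)
river: ρ → (2,7,-3)
river: ρ → (-3,5,4)
closes: descent 1, river 18
min |a| on river = 1

1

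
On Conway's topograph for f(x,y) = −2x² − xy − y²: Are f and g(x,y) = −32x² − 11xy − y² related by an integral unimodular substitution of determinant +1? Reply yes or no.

D₁ = -7, D₂ = -7
f is negative-definite; reduce −f:
−f: flip: (2,1,1)→(1,-1,2)
−f: translate: b→1 (≡-1 mod 2), so (1,-1,2)→(1,1,2)
−f: reduced (well bottom): (1,1,2) with a≤c, −a<b≤a
flip sign back: reduced form of f is (-1,-1,-2)
g is negative-definite; reduce −g:
−g: flip: (32,11,1)→(1,-11,32)
−g: translate: b→1 (≡-11 mod 2), so (1,-11,32)→(1,1,2)
−g: reduced (well bottom): (1,1,2) with a≤c, −a<b≤a
flip sign back: reduced form of g is (-1,-1,-2)
reduced forms (-1, -1, -2) vs (-1, -1, -2) ⇒ equivalent

yes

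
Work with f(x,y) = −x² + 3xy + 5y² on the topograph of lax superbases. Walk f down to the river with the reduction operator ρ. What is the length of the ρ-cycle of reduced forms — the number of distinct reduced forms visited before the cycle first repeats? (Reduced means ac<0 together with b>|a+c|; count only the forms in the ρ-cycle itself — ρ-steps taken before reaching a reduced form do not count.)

D = 29, ⌊√D⌋ = 5
descent: ρ → (5,-3,-1)
descent: ρ → (-1,5,1)  [lands on river]
river: ρ → (1,5,-1)
ρ-cycle length = 2 (tail of 2 descent steps not counted)

2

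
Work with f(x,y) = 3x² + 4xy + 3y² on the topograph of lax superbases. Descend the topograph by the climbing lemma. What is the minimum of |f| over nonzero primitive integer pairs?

translate: b→-2 (≡4 mod 6), so (3,4,3)→(3,-2,2)
flip: (3,-2,2)→(2,2,3)
reduced (well bottom): (2,2,3) with a≤c, −a<b≤a
well minimum = a = 2

2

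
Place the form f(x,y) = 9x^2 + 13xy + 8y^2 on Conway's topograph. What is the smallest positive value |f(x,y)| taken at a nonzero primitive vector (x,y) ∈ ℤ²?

translate: b→-5 (≡13 mod 18), so (9,13,8)→(9,-5,4)
flip: (9,-5,4)→(4,5,9)
translate: b→-3 (≡5 mod 8), so (4,5,9)→(4,-3,8)
reduced (well bottom): (4,-3,8) with a≤c, −a<b≤a
well minimum = a = 4

4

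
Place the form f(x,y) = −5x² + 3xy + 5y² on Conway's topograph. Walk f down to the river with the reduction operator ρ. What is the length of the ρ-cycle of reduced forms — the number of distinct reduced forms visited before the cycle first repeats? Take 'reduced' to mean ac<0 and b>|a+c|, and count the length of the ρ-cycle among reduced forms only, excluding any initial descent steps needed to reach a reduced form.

D = 109, ⌊√D⌋ = 10
river: ρ → (5,7,-3)
river: ρ → (-3,5,7)
river: ρ → (7,9,-1)
river: ρ → (-1,9,7)
river: ρ → (7,5,-3)
river: ρ → (-3,7,5)
river: ρ → (5,3,-5)
river: ρ → (-5,7,3)
river: ρ → (3,5,-7)
river: ρ → (-7,9,1)
river: ρ → (1,9,-7)
river: ρ → (-7,5,3)
river: ρ → (3,7,-5)
river: ρ → (-5,3,5)
ρ-cycle length = 14 (tail of 0 descent steps not counted)

14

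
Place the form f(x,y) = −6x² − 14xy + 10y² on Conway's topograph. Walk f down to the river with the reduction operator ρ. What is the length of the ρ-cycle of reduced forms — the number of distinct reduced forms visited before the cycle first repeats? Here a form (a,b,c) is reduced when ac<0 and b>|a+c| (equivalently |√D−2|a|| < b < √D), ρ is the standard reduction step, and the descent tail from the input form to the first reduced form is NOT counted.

D = 436, ⌊√D⌋ = 20
descent: ρ → (10,14,-6)  [lands on river]
river: ρ → (-6,10,14)
river: ρ → (14,18,-2)
river: ρ → (-2,18,14)
river: ρ → (14,10,-6)
river: ρ → (-6,14,10)
river: ρ → (10,6,-10)
river: ρ → (-10,14,6)
river: ρ → (6,10,-14)
river: ρ → (-14,18,2)
river: ρ → (2,18,-14)
river: ρ → (-14,10,6)
river: ρ → (6,14,-10)
river: ρ → (-10,6,10)
ρ-cycle length = 14 (tail of 1 descent step not counted)

14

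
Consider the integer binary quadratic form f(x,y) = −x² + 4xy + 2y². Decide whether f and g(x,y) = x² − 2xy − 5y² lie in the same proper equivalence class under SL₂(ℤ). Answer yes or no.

D₁ = 24, D₂ = 24
river cycle of f (length 2): (2, 4, -1), (-1, 4, 2)
river cycle of g (length 2): (1, 4, -2), (-2, 4, 1)
cycles differ ⇒ inequivalent

no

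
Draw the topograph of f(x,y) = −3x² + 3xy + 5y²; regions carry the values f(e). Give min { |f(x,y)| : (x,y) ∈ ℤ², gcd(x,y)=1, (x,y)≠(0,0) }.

river: ρ → (5,7,-1)
river: ρ → (-1,7,5)
river: ρ → (5,3,-3)
river: ρ → (-3,3,5)
closes: descent 0, river 4
min |a| on river = 1

1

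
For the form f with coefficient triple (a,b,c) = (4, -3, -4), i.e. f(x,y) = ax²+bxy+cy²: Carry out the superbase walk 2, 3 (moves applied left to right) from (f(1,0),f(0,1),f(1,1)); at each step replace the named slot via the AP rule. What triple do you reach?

start (4,-4,-3) = (f(1,0),f(0,1),f(1,1))
replace slot 2: 2·(4+(-3)) − (-4) = 6 → (4,6,-3)
replace slot 3: 2·(4+6) − (-3) = 23 → (4,6,23)

4,6,23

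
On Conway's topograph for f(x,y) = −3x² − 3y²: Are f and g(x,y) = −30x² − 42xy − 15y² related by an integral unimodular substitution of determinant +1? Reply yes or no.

D₁ = -36, D₂ = -36
f is negative-definite; reduce −f:
−f: reduced (well bottom): (3,0,3) with a≤c, −a<b≤a
flip sign back: reduced form of f is (-3,0,-3)
g is negative-definite; reduce −g:
−g: translate: b→-18 (≡42 mod 60), so (30,42,15)→(30,-18,3)
−g: flip: (30,-18,3)→(3,18,30)
−g: translate: b→0 (≡18 mod 6), so (3,18,30)→(3,0,3)
−g: reduced (well bottom): (3,0,3) with a≤c, −a<b≤a
flip sign back: reduced form of g is (-3,0,-3)
reduced forms (-3, 0, -3) vs (-3, 0, -3) ⇒ equivalent

yes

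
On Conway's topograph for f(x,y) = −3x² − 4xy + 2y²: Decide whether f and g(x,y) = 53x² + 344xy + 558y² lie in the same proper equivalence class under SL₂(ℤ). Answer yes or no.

D₁ = 40, D₂ = 40
river cycle of f (length 6): (2, 4, -3), (-3, 2, 3), (3, 4, -2), (-2, 4, 3), (3, 2, -3), (-3, 4, 2)
river cycle of g (length 6): (3, 4, -2), (-2, 4, 3), (3, 2, -3), (-3, 4, 2), (2, 4, -3), (-3, 2, 3)
cycles coincide ⇒ equivalent

yes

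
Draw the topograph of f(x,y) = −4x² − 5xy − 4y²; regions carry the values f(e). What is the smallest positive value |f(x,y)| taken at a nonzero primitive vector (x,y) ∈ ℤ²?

translate: b→-3 (≡5 mod 8), so (4,5,4)→(4,-3,3)
flip: (4,-3,3)→(3,3,4)
reduced (well bottom): (3,3,4) with a≤c, −a<b≤a
well minimum |f| = |-3| = 3 (negative-definite)

3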